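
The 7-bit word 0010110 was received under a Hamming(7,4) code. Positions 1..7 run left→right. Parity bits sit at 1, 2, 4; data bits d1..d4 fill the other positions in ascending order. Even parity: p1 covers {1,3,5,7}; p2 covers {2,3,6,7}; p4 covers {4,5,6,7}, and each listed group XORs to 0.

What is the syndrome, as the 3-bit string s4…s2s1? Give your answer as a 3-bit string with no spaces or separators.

000

s1 (pos 1,3,5,7): 0⊕1⊕1⊕0 = 0
s2 (pos 2,3,6,7): 0⊕1⊕1⊕0 = 0
s4 (pos 4,5,6,7): 0⊕1⊕1⊕0 = 0
Syndrome s4…s1 = 000 → no error.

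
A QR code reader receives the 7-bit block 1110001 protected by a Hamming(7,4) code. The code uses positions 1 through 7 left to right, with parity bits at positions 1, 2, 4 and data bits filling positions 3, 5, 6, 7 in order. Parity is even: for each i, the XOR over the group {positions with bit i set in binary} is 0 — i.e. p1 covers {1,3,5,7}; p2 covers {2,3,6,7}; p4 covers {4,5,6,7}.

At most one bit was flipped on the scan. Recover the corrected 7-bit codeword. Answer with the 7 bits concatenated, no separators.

1110000

s1 (pos 1,3,5,7): 1⊕1⊕0⊕1 = 1
s2 (pos 2,3,6,7): 1⊕1⊕0⊕1 = 1
s4 (pos 4,5,6,7): 0⊕0⊕0⊕1 = 1
Syndrome s4…s1 = 111 → error at position 7.
Flip position 7: 1110001 → 1110000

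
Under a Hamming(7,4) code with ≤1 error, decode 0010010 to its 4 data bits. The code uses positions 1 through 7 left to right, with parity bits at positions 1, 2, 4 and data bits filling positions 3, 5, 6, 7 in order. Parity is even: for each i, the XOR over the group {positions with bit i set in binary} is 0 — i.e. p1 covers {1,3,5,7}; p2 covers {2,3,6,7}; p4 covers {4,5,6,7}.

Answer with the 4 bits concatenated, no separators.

s1 (pos 1,3,5,7): 0⊕1⊕0⊕0 = 1
s2 (pos 2,3,6,7): 0⊕1⊕1⊕0 = 0
s4 (pos 4,5,6,7): 0⊕0⊕1⊕0 = 1
Syndrome s4…s1 = 101 → error at position 5.
Flip position 5: 0010010 → 0010110
Read data bits from positions 3,5,6,7: 1110

1110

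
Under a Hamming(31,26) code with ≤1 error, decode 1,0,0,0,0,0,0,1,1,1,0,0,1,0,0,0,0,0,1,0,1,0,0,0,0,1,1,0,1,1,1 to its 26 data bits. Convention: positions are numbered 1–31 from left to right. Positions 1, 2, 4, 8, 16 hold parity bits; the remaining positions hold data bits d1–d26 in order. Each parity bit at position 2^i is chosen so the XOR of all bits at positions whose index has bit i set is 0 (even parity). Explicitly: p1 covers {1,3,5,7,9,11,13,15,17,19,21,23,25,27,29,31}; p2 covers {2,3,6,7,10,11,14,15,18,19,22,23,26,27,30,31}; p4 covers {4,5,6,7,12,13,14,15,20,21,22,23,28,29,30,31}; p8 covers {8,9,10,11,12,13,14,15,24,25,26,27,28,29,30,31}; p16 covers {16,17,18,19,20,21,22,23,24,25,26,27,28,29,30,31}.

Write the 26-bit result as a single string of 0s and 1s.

00001100100001010000111111

s1 (pos 1,3,5,7,9,11,13,15,17,19,21,23,25,27,29,31): 1⊕0⊕0⊕0⊕1⊕0⊕1⊕0⊕0⊕1⊕1⊕0⊕0⊕1⊕1⊕1 = 0
s2 (pos 2,3,6,7,10,11,14,15,18,19,22,23,26,27,30,31): 0⊕0⊕0⊕0⊕1⊕0⊕0⊕0⊕0⊕1⊕0⊕0⊕1⊕1⊕1⊕1 = 0
s4 (pos 4,5,6,7,12,13,14,15,20,21,22,23,28,29,30,31): 0⊕0⊕0⊕0⊕0⊕1⊕0⊕0⊕0⊕1⊕0⊕0⊕0⊕1⊕1⊕1 = 1
s8 (pos 8,9,10,11,12,13,14,15,24,25,26,27,28,29,30,31): 1⊕1⊕1⊕0⊕0⊕1⊕0⊕0⊕0⊕0⊕1⊕1⊕0⊕1⊕1⊕1 = 1
s16 (pos 16,17,18,19,20,21,22,23,24,25,26,27,28,29,30,31): 0⊕0⊕0⊕1⊕0⊕1⊕0⊕0⊕0⊕0⊕1⊕1⊕0⊕1⊕1⊕1 = 1
Syndrome s16…s1 = 11100 → error at position 28.
Flip position 28: 1000000111001000001010000110111 → 1000000111001000001010000111111
Read data bits from positions 3,5,6,7,9,10,11,12,13,14,15,17,18,19,20,21,22,23,24,25,26,27,28,29,30,31: 00001100100001010000111111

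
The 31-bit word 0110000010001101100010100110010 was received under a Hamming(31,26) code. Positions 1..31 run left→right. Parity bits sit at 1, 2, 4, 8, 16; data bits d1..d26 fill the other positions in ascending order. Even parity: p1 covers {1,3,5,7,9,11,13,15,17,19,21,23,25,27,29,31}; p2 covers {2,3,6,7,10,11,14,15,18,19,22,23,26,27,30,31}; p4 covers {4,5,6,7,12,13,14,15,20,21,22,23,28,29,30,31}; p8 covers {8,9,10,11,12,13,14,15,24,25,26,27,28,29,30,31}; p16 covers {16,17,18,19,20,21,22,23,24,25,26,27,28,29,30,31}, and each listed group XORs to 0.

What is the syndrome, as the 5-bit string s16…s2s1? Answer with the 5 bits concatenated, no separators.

s1 (pos 1,3,5,7,9,11,13,15,17,19,21,23,25,27,29,31): 0⊕1⊕0⊕0⊕1⊕0⊕1⊕0⊕1⊕0⊕1⊕1⊕0⊕1⊕0⊕0 = 1
s2 (pos 2,3,6,7,10,11,14,15,18,19,22,23,26,27,30,31): 1⊕1⊕0⊕0⊕0⊕0⊕1⊕0⊕0⊕0⊕0⊕1⊕1⊕1⊕1⊕0 = 1
s4 (pos 4,5,6,7,12,13,14,15,20,21,22,23,28,29,30,31): 0⊕0⊕0⊕0⊕0⊕1⊕1⊕0⊕0⊕1⊕0⊕1⊕0⊕0⊕1⊕0 = 1
s8 (pos 8,9,10,11,12,13,14,15,24,25,26,27,28,29,30,31): 0⊕1⊕0⊕0⊕0⊕1⊕1⊕0⊕0⊕0⊕1⊕1⊕0⊕0⊕1⊕0 = 0
s16 (pos 16,17,18,19,20,21,22,23,24,25,26,27,28,29,30,31): 1⊕1⊕0⊕0⊕0⊕1⊕0⊕1⊕0⊕0⊕1⊕1⊕0⊕0⊕1⊕0 = 1
Syndrome s16…s1 = 10111 → error at position 23.

10111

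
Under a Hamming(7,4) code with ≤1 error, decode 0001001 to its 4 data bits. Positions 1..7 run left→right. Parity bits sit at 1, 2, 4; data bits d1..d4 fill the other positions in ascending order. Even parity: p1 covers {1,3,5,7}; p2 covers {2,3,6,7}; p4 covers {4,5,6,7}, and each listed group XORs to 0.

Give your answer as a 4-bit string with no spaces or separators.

s1 (pos 1,3,5,7): 0⊕0⊕0⊕1 = 1
s2 (pos 2,3,6,7): 0⊕0⊕0⊕1 = 1
s4 (pos 4,5,6,7): 1⊕0⊕0⊕1 = 0
Syndrome s4…s1 = 011 → error at position 3.
Flip position 3: 0001001 → 0011001
Read data bits from positions 3,5,6,7: 1001

1001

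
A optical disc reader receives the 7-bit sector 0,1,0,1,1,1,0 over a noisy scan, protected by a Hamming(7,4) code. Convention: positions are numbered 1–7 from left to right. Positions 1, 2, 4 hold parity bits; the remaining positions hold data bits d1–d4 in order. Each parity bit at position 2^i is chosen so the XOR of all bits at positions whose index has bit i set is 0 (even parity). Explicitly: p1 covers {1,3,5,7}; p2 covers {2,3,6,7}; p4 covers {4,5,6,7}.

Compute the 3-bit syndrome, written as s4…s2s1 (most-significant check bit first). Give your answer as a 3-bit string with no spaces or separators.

101

s1 (pos 1,3,5,7): 0⊕0⊕1⊕0 = 1
s2 (pos 2,3,6,7): 1⊕0⊕1⊕0 = 0
s4 (pos 4,5,6,7): 1⊕1⊕1⊕0 = 1
Syndrome s4…s1 = 101 → error at position 5.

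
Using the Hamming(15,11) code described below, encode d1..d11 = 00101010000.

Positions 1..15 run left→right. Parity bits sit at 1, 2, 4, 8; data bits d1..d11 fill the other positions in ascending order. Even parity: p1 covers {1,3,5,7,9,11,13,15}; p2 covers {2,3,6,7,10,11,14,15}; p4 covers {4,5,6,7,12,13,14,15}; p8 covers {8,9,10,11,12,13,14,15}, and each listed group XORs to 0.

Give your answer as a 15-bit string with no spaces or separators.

000101001010000

Place data at non-parity positions: p1 p2 0 p4 0 1 0 p8 1 0 1 0 0 0 0
p1 (pos 1,3,5,7,9,11,13,15): XOR of data positions = 0⊕0⊕0⊕1⊕1⊕0⊕0 = 0
p2 (pos 2,3,6,7,10,11,14,15): XOR of data positions = 0⊕1⊕0⊕0⊕1⊕0⊕0 = 0
p4 (pos 4,5,6,7,12,13,14,15): XOR of data positions = 0⊕1⊕0⊕0⊕0⊕0⊕0 = 1
p8 (pos 8,9,10,11,12,13,14,15): XOR of data positions = 1⊕0⊕1⊕0⊕0⊕0⊕0 = 0
Codeword: 000101001010000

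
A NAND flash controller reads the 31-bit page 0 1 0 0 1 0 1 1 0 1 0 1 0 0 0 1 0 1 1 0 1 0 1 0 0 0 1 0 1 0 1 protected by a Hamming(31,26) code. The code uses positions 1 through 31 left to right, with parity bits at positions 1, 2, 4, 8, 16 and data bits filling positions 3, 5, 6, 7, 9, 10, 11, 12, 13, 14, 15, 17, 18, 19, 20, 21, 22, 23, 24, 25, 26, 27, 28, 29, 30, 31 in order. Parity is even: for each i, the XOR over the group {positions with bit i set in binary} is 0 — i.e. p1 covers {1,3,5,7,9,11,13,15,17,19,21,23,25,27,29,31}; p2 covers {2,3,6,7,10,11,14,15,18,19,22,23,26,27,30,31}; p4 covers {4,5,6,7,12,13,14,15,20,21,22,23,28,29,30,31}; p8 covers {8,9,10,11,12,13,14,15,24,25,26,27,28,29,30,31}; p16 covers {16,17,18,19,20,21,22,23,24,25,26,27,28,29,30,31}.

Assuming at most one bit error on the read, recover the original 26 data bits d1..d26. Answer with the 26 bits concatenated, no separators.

s1 (pos 1,3,5,7,9,11,13,15,17,19,21,23,25,27,29,31): 0⊕0⊕1⊕1⊕0⊕0⊕0⊕0⊕0⊕1⊕1⊕1⊕0⊕1⊕1⊕1 = 0
s2 (pos 2,3,6,7,10,11,14,15,18,19,22,23,26,27,30,31): 1⊕0⊕0⊕1⊕1⊕0⊕0⊕0⊕1⊕1⊕0⊕1⊕0⊕1⊕0⊕1 = 0
s4 (pos 4,5,6,7,12,13,14,15,20,21,22,23,28,29,30,31): 0⊕1⊕0⊕1⊕1⊕0⊕0⊕0⊕0⊕1⊕0⊕1⊕0⊕1⊕0⊕1 = 1
s8 (pos 8,9,10,11,12,13,14,15,24,25,26,27,28,29,30,31): 1⊕0⊕1⊕0⊕1⊕0⊕0⊕0⊕0⊕0⊕0⊕1⊕0⊕1⊕0⊕1 = 0
s16 (pos 16,17,18,19,20,21,22,23,24,25,26,27,28,29,30,31): 1⊕0⊕1⊕1⊕0⊕1⊕0⊕1⊕0⊕0⊕0⊕1⊕0⊕1⊕0⊕1 = 0
Syndrome s16…s1 = 00100 → error at position 4.
Flip position 4: 0100101101010001011010100010101 → 0101101101010001011010100010101
Read data bits from positions 3,5,6,7,9,10,11,12,13,14,15,17,18,19,20,21,22,23,24,25,26,27,28,29,30,31: 01010101000011010100010101

01010101000011010100010101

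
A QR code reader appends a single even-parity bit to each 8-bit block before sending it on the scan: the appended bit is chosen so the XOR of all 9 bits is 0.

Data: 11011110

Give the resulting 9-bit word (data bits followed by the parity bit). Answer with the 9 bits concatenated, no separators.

XOR of the 8 data bits: 1⊕1⊕0⊕1⊕1⊕1⊕1⊕0 = 0
Parity bit = 0 (so all 9 bits XOR to 0).

110111100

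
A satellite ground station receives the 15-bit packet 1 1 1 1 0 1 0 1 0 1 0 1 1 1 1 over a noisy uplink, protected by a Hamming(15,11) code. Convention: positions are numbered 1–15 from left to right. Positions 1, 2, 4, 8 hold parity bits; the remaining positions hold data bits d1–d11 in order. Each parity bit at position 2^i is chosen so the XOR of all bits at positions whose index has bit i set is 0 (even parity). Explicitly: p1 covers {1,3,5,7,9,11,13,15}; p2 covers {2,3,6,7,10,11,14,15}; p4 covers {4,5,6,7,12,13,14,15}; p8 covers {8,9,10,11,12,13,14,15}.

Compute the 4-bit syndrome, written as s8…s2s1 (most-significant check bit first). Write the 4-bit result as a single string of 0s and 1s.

0000

s1 (pos 1,3,5,7,9,11,13,15): 1⊕1⊕0⊕0⊕0⊕0⊕1⊕1 = 0
s2 (pos 2,3,6,7,10,11,14,15): 1⊕1⊕1⊕0⊕1⊕0⊕1⊕1 = 0
s4 (pos 4,5,6,7,12,13,14,15): 1⊕0⊕1⊕0⊕1⊕1⊕1⊕1 = 0
s8 (pos 8,9,10,11,12,13,14,15): 1⊕0⊕1⊕0⊕1⊕1⊕1⊕1 = 0
Syndrome s8…s1 = 0000 → no error.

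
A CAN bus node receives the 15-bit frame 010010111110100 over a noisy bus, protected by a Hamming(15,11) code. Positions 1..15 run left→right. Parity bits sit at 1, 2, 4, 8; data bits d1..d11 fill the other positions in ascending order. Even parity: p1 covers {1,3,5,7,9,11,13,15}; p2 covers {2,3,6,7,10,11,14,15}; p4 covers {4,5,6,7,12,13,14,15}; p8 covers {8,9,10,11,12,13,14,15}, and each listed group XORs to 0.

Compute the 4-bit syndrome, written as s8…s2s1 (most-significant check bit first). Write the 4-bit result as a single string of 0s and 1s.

s1 (pos 1,3,5,7,9,11,13,15): 0⊕0⊕1⊕1⊕1⊕1⊕1⊕0 = 1
s2 (pos 2,3,6,7,10,11,14,15): 1⊕0⊕0⊕1⊕1⊕1⊕0⊕0 = 0
s4 (pos 4,5,6,7,12,13,14,15): 0⊕1⊕0⊕1⊕0⊕1⊕0⊕0 = 1
s8 (pos 8,9,10,11,12,13,14,15): 1⊕1⊕1⊕1⊕0⊕1⊕0⊕0 = 1
Syndrome s8…s1 = 1101 → error at position 13.

1101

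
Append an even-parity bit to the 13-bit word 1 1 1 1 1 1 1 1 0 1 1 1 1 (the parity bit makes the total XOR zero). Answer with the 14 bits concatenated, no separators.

XOR of the 13 data bits: 1⊕1⊕1⊕1⊕1⊕1⊕1⊕1⊕0⊕1⊕1⊕1⊕1 = 0
Parity bit = 0 (so all 14 bits XOR to 0).

11111111011110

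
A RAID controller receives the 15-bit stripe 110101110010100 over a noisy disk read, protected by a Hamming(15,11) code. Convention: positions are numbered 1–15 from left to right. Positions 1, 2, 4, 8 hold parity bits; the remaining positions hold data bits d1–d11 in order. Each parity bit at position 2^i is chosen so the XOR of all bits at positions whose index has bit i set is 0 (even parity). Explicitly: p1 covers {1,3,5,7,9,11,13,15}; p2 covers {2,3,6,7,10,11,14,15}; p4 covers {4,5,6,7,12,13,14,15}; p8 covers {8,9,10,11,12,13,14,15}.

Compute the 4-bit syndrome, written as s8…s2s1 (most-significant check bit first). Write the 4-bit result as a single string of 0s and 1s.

1000

s1 (pos 1,3,5,7,9,11,13,15): 1⊕0⊕0⊕1⊕0⊕1⊕1⊕0 = 0
s2 (pos 2,3,6,7,10,11,14,15): 1⊕0⊕1⊕1⊕0⊕1⊕0⊕0 = 0
s4 (pos 4,5,6,7,12,13,14,15): 1⊕0⊕1⊕1⊕0⊕1⊕0⊕0 = 0
s8 (pos 8,9,10,11,12,13,14,15): 1⊕0⊕0⊕1⊕0⊕1⊕0⊕0 = 1
Syndrome s8…s1 = 1000 → error at position 8.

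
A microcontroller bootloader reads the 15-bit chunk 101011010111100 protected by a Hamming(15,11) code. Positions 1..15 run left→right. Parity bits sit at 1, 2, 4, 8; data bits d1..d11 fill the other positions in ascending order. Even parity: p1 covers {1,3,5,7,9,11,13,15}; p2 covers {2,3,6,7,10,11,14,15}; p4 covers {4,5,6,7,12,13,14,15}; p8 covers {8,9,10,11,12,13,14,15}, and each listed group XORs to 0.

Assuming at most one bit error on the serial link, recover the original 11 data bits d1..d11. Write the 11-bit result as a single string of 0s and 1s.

11101111100

s1 (pos 1,3,5,7,9,11,13,15): 1⊕1⊕1⊕0⊕0⊕1⊕1⊕0 = 1
s2 (pos 2,3,6,7,10,11,14,15): 0⊕1⊕1⊕0⊕1⊕1⊕0⊕0 = 0
s4 (pos 4,5,6,7,12,13,14,15): 0⊕1⊕1⊕0⊕1⊕1⊕0⊕0 = 0
s8 (pos 8,9,10,11,12,13,14,15): 1⊕0⊕1⊕1⊕1⊕1⊕0⊕0 = 1
Syndrome s8…s1 = 1001 → error at position 9.
Flip position 9: 101011010111100 → 101011011111100
Read data bits from positions 3,5,6,7,9,10,11,12,13,14,15: 11101111100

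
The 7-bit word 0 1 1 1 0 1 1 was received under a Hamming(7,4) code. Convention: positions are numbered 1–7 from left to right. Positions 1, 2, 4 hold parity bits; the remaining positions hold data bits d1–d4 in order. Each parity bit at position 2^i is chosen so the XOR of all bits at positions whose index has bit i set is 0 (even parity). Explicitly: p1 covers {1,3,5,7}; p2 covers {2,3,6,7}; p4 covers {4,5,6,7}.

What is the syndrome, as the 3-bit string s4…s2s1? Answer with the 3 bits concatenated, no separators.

s1 (pos 1,3,5,7): 0⊕1⊕0⊕1 = 0
s2 (pos 2,3,6,7): 1⊕1⊕1⊕1 = 0
s4 (pos 4,5,6,7): 1⊕0⊕1⊕1 = 1
Syndrome s4…s1 = 100 → error at position 4.

100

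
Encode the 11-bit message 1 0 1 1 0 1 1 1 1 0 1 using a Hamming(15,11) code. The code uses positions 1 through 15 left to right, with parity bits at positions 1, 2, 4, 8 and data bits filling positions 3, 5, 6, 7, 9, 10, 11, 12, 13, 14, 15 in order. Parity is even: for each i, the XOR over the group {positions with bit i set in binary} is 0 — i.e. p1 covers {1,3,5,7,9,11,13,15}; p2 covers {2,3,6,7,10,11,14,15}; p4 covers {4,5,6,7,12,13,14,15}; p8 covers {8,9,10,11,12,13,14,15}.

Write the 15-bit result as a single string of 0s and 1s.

Place data at non-parity positions: p1 p2 1 p4 0 1 1 p8 0 1 1 1 1 0 1
p1 (pos 1,3,5,7,9,11,13,15): XOR of data positions = 1⊕0⊕1⊕0⊕1⊕1⊕1 = 1
p2 (pos 2,3,6,7,10,11,14,15): XOR of data positions = 1⊕1⊕1⊕1⊕1⊕0⊕1 = 0
p4 (pos 4,5,6,7,12,13,14,15): XOR of data positions = 0⊕1⊕1⊕1⊕1⊕0⊕1 = 1
p8 (pos 8,9,10,11,12,13,14,15): XOR of data positions = 0⊕1⊕1⊕1⊕1⊕0⊕1 = 1
Codeword: 101101110111101

101101110111101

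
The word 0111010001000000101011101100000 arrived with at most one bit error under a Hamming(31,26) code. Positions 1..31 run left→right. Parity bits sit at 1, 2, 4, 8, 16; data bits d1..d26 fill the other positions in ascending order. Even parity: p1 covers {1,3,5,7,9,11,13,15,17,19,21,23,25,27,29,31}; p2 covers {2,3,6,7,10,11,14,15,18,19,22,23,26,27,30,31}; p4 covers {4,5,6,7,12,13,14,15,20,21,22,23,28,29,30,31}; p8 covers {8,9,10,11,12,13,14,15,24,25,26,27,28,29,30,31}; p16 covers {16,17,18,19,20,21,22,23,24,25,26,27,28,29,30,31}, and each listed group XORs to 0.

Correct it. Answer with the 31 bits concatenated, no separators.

s1 (pos 1,3,5,7,9,11,13,15,17,19,21,23,25,27,29,31): 0⊕1⊕0⊕0⊕0⊕0⊕0⊕0⊕1⊕1⊕1⊕1⊕1⊕0⊕0⊕0 = 0
s2 (pos 2,3,6,7,10,11,14,15,18,19,22,23,26,27,30,31): 1⊕1⊕1⊕0⊕1⊕0⊕0⊕0⊕0⊕1⊕1⊕1⊕1⊕0⊕0⊕0 = 0
s4 (pos 4,5,6,7,12,13,14,15,20,21,22,23,28,29,30,31): 1⊕0⊕1⊕0⊕0⊕0⊕0⊕0⊕0⊕1⊕1⊕1⊕0⊕0⊕0⊕0 = 1
s8 (pos 8,9,10,11,12,13,14,15,24,25,26,27,28,29,30,31): 0⊕0⊕1⊕0⊕0⊕0⊕0⊕0⊕0⊕1⊕1⊕0⊕0⊕0⊕0⊕0 = 1
s16 (pos 16,17,18,19,20,21,22,23,24,25,26,27,28,29,30,31): 0⊕1⊕0⊕1⊕0⊕1⊕1⊕1⊕0⊕1⊕1⊕0⊕0⊕0⊕0⊕0 = 1
Syndrome s16…s1 = 11100 → error at position 28.
Flip position 28: 0111010001000000101011101100000 → 0111010001000000101011101101000

0111010001000000101011101101000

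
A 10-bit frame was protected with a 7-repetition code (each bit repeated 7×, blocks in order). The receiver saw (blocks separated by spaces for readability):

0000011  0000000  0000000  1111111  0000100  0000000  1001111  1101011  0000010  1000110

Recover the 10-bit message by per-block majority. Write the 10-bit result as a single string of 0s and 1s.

Block 1 (0000011): 2 ones → 0
Block 2 (0000000): 0 ones → 0
Block 3 (0000000): 0 ones → 0
Block 4 (1111111): 7 ones → 1
Block 5 (0000100): 1 one → 0
Block 6 (0000000): 0 ones → 0
Block 7 (1001111): 5 ones → 1
Block 8 (1101011): 5 ones → 1
Block 9 (0000010): 1 one → 0
Block 10 (1000110): 3 ones → 0

0001001100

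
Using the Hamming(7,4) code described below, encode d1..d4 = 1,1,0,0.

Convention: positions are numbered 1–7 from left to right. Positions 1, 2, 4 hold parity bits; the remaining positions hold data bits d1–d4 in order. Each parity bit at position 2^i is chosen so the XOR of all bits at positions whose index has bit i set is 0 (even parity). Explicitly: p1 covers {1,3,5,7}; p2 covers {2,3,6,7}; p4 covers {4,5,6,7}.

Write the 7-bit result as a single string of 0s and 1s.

Place data at non-parity positions: p1 p2 1 p4 1 0 0
p1 (pos 1,3,5,7): XOR of data positions = 1⊕1⊕0 = 0
p2 (pos 2,3,6,7): XOR of data positions = 1⊕0⊕0 = 1
p4 (pos 4,5,6,7): XOR of data positions = 1⊕0⊕0 = 1
Codeword: 0111100

0111100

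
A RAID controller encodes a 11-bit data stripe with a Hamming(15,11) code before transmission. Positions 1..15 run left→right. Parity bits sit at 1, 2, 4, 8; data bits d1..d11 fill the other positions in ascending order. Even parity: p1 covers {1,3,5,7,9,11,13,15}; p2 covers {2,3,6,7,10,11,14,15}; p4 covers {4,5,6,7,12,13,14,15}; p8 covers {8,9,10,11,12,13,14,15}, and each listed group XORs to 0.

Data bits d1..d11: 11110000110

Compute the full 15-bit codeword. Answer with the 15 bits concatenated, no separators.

001111100000110

Place data at non-parity positions: p1 p2 1 p4 1 1 1 p8 0 0 0 0 1 1 0
p1 (pos 1,3,5,7,9,11,13,15): XOR of data positions = 1⊕1⊕1⊕0⊕0⊕1⊕0 = 0
p2 (pos 2,3,6,7,10,11,14,15): XOR of data positions = 1⊕1⊕1⊕0⊕0⊕1⊕0 = 0
p4 (pos 4,5,6,7,12,13,14,15): XOR of data positions = 1⊕1⊕1⊕0⊕1⊕1⊕0 = 1
p8 (pos 8,9,10,11,12,13,14,15): XOR of data positions = 0⊕0⊕0⊕0⊕1⊕1⊕0 = 0
Codeword: 001111100000110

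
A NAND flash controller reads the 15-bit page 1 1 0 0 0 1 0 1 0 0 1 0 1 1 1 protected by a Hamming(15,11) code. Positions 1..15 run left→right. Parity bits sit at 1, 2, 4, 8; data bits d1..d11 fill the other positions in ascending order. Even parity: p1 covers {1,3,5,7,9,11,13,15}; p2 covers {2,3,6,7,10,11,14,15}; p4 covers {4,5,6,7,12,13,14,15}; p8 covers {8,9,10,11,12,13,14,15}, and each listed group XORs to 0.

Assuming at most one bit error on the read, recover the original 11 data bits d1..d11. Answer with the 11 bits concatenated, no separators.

s1 (pos 1,3,5,7,9,11,13,15): 1⊕0⊕0⊕0⊕0⊕1⊕1⊕1 = 0
s2 (pos 2,3,6,7,10,11,14,15): 1⊕0⊕1⊕0⊕0⊕1⊕1⊕1 = 1
s4 (pos 4,5,6,7,12,13,14,15): 0⊕0⊕1⊕0⊕0⊕1⊕1⊕1 = 0
s8 (pos 8,9,10,11,12,13,14,15): 1⊕0⊕0⊕1⊕0⊕1⊕1⊕1 = 1
Syndrome s8…s1 = 1010 → error at position 10.
Flip position 10: 110001010010111 → 110001010110111
Read data bits from positions 3,5,6,7,9,10,11,12,13,14,15: 00100110111

00100110111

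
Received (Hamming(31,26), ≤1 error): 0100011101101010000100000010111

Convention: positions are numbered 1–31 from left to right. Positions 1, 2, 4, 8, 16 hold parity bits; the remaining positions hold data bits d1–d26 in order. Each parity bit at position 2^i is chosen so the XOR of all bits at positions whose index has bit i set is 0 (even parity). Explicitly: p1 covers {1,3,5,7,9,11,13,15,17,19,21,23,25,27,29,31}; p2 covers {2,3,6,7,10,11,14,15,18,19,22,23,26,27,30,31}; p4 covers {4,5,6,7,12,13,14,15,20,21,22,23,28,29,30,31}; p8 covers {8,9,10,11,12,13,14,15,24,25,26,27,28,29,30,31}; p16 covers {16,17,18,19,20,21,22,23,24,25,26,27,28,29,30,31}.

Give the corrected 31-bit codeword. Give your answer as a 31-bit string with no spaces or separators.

0100011101101010000100000000111

s1 (pos 1,3,5,7,9,11,13,15,17,19,21,23,25,27,29,31): 0⊕0⊕0⊕1⊕0⊕1⊕1⊕1⊕0⊕0⊕0⊕0⊕0⊕1⊕1⊕1 = 1
s2 (pos 2,3,6,7,10,11,14,15,18,19,22,23,26,27,30,31): 1⊕0⊕1⊕1⊕1⊕1⊕0⊕1⊕0⊕0⊕0⊕0⊕0⊕1⊕1⊕1 = 1
s4 (pos 4,5,6,7,12,13,14,15,20,21,22,23,28,29,30,31): 0⊕0⊕1⊕1⊕0⊕1⊕0⊕1⊕1⊕0⊕0⊕0⊕0⊕1⊕1⊕1 = 0
s8 (pos 8,9,10,11,12,13,14,15,24,25,26,27,28,29,30,31): 1⊕0⊕1⊕1⊕0⊕1⊕0⊕1⊕0⊕0⊕0⊕1⊕0⊕1⊕1⊕1 = 1
s16 (pos 16,17,18,19,20,21,22,23,24,25,26,27,28,29,30,31): 0⊕0⊕0⊕0⊕1⊕0⊕0⊕0⊕0⊕0⊕0⊕1⊕0⊕1⊕1⊕1 = 1
Syndrome s16…s1 = 11011 → error at position 27.
Flip position 27: 0100011101101010000100000010111 → 0100011101101010000100000000111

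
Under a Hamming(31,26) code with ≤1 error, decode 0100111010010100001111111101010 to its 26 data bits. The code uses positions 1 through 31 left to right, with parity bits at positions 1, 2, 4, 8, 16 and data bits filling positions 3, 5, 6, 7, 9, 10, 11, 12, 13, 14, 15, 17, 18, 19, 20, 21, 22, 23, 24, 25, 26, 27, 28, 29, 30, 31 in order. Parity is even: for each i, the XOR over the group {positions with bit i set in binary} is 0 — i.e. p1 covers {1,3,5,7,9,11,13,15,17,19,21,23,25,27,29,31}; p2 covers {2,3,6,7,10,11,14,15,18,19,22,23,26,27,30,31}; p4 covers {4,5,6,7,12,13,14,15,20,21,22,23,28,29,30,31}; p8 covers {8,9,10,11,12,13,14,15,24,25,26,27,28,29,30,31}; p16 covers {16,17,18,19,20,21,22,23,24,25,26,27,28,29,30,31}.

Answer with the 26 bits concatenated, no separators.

01101001010001111111101010

s1 (pos 1,3,5,7,9,11,13,15,17,19,21,23,25,27,29,31): 0⊕0⊕1⊕1⊕1⊕0⊕0⊕0⊕0⊕1⊕1⊕1⊕1⊕0⊕0⊕0 = 1
s2 (pos 2,3,6,7,10,11,14,15,18,19,22,23,26,27,30,31): 1⊕0⊕1⊕1⊕0⊕0⊕1⊕0⊕0⊕1⊕1⊕1⊕1⊕0⊕1⊕0 = 1
s4 (pos 4,5,6,7,12,13,14,15,20,21,22,23,28,29,30,31): 0⊕1⊕1⊕1⊕1⊕0⊕1⊕0⊕1⊕1⊕1⊕1⊕1⊕0⊕1⊕0 = 1
s8 (pos 8,9,10,11,12,13,14,15,24,25,26,27,28,29,30,31): 0⊕1⊕0⊕0⊕1⊕0⊕1⊕0⊕1⊕1⊕1⊕0⊕1⊕0⊕1⊕0 = 0
s16 (pos 16,17,18,19,20,21,22,23,24,25,26,27,28,29,30,31): 0⊕0⊕0⊕1⊕1⊕1⊕1⊕1⊕1⊕1⊕1⊕0⊕1⊕0⊕1⊕0 = 0
Syndrome s16…s1 = 00111 → error at position 7.
Flip position 7: 0100111010010100001111111101010 → 0100110010010100001111111101010
Read data bits from positions 3,5,6,7,9,10,11,12,13,14,15,17,18,19,20,21,22,23,24,25,26,27,28,29,30,31: 01101001010001111111101010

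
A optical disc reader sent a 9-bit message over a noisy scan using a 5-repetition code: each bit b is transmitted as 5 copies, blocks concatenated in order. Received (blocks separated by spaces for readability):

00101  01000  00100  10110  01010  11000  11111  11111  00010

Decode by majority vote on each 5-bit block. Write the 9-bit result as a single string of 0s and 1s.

Block 1 (00101): 2 ones → 0
Block 2 (01000): 1 one → 0
Block 3 (00100): 1 one → 0
Block 4 (10110): 3 ones → 1
Block 5 (01010): 2 ones → 0
Block 6 (11000): 2 ones → 0
Block 7 (11111): 5 ones → 1
Block 8 (11111): 5 ones → 1
Block 9 (00010): 1 one → 0

000100110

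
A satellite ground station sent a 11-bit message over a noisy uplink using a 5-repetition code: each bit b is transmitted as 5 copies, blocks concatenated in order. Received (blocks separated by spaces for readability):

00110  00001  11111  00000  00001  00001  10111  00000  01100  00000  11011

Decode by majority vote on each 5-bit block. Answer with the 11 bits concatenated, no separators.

00100010001

Block 1 (00110): 2 ones → 0
Block 2 (00001): 1 one → 0
Block 3 (11111): 5 ones → 1
Block 4 (00000): 0 ones → 0
Block 5 (00001): 1 one → 0
Block 6 (00001): 1 one → 0
Block 7 (10111): 4 ones → 1
Block 8 (00000): 0 ones → 0
Block 9 (01100): 2 ones → 0
Block 10 (00000): 0 ones → 0
Block 11 (11011): 4 ones → 1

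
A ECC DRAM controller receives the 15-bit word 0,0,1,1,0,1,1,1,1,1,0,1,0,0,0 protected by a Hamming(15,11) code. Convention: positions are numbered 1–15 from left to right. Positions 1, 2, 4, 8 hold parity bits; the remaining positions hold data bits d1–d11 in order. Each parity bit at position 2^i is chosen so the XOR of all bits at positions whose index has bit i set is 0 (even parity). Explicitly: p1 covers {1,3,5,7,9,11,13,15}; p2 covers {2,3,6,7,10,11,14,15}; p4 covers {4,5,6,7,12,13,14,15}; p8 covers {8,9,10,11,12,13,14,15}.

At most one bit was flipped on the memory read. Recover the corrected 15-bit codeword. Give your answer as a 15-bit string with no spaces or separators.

101101111101000

s1 (pos 1,3,5,7,9,11,13,15): 0⊕1⊕0⊕1⊕1⊕0⊕0⊕0 = 1
s2 (pos 2,3,6,7,10,11,14,15): 0⊕1⊕1⊕1⊕1⊕0⊕0⊕0 = 0
s4 (pos 4,5,6,7,12,13,14,15): 1⊕0⊕1⊕1⊕1⊕0⊕0⊕0 = 0
s8 (pos 8,9,10,11,12,13,14,15): 1⊕1⊕1⊕0⊕1⊕0⊕0⊕0 = 0
Syndrome s8…s1 = 0001 → error at position 1.
Flip position 1: 001101111101000 → 101101111101000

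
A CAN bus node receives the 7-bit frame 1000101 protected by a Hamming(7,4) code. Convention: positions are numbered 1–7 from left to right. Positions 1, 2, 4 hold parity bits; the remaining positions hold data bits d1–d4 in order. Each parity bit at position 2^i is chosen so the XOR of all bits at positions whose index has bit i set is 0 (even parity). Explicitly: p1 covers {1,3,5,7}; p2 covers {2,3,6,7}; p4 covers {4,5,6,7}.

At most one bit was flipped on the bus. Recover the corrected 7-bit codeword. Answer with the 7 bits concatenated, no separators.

1010101

s1 (pos 1,3,5,7): 1⊕0⊕1⊕1 = 1
s2 (pos 2,3,6,7): 0⊕0⊕0⊕1 = 1
s4 (pos 4,5,6,7): 0⊕1⊕0⊕1 = 0
Syndrome s4…s1 = 011 → error at position 3.
Flip position 3: 1000101 → 1010101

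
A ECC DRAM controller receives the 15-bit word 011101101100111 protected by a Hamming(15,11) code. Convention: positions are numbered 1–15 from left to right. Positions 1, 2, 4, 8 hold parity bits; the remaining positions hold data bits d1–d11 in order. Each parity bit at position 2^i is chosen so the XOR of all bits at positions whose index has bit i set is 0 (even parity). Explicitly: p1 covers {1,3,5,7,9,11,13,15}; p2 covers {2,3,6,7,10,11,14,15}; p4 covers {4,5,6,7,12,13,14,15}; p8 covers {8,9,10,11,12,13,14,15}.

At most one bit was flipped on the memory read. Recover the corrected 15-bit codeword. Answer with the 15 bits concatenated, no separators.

011101101110111

s1 (pos 1,3,5,7,9,11,13,15): 0⊕1⊕0⊕1⊕1⊕0⊕1⊕1 = 1
s2 (pos 2,3,6,7,10,11,14,15): 1⊕1⊕1⊕1⊕1⊕0⊕1⊕1 = 1
s4 (pos 4,5,6,7,12,13,14,15): 1⊕0⊕1⊕1⊕0⊕1⊕1⊕1 = 0
s8 (pos 8,9,10,11,12,13,14,15): 0⊕1⊕1⊕0⊕0⊕1⊕1⊕1 = 1
Syndrome s8…s1 = 1011 → error at position 11.
Flip position 11: 011101101100111 → 011101101110111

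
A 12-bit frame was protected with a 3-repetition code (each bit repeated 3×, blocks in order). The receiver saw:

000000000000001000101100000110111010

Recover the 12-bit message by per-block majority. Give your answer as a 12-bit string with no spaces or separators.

000000100110

Block 1 (000): 0 ones → 0
Block 2 (000): 0 ones → 0
Block 3 (000): 0 ones → 0
Block 4 (000): 0 ones → 0
Block 5 (001): 1 one → 0
Block 6 (000): 0 ones → 0
Block 7 (101): 2 ones → 1
Block 8 (100): 1 one → 0
Block 9 (000): 0 ones → 0
Block 10 (110): 2 ones → 1
Block 11 (111): 3 ones → 1
Block 12 (010): 1 one → 0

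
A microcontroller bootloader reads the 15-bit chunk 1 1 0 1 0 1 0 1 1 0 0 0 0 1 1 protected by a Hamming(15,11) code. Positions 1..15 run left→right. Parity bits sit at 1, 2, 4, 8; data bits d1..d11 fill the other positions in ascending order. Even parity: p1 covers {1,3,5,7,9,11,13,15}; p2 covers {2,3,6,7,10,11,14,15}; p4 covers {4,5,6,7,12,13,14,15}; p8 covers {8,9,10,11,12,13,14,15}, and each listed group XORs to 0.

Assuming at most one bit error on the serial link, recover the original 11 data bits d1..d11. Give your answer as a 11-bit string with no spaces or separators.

s1 (pos 1,3,5,7,9,11,13,15): 1⊕0⊕0⊕0⊕1⊕0⊕0⊕1 = 1
s2 (pos 2,3,6,7,10,11,14,15): 1⊕0⊕1⊕0⊕0⊕0⊕1⊕1 = 0
s4 (pos 4,5,6,7,12,13,14,15): 1⊕0⊕1⊕0⊕0⊕0⊕1⊕1 = 0
s8 (pos 8,9,10,11,12,13,14,15): 1⊕1⊕0⊕0⊕0⊕0⊕1⊕1 = 0
Syndrome s8…s1 = 0001 → error at position 1.
Flip position 1: 110101011000011 → 010101011000011
Read data bits from positions 3,5,6,7,9,10,11,12,13,14,15: 00101000011

00101000011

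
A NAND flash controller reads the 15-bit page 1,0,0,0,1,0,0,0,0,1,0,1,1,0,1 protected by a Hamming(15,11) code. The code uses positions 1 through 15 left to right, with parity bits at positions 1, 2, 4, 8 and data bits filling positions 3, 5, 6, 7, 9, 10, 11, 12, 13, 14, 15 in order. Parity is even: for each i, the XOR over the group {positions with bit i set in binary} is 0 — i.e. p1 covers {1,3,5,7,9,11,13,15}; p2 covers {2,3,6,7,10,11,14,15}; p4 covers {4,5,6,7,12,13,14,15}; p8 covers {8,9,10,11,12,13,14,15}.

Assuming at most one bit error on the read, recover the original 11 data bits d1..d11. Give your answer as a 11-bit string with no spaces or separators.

01000101101

s1 (pos 1,3,5,7,9,11,13,15): 1⊕0⊕1⊕0⊕0⊕0⊕1⊕1 = 0
s2 (pos 2,3,6,7,10,11,14,15): 0⊕0⊕0⊕0⊕1⊕0⊕0⊕1 = 0
s4 (pos 4,5,6,7,12,13,14,15): 0⊕1⊕0⊕0⊕1⊕1⊕0⊕1 = 0
s8 (pos 8,9,10,11,12,13,14,15): 0⊕0⊕1⊕0⊕1⊕1⊕0⊕1 = 0
Syndrome s8…s1 = 0000 → no error.
Read data bits from positions 3,5,6,7,9,10,11,12,13,14,15: 01000101101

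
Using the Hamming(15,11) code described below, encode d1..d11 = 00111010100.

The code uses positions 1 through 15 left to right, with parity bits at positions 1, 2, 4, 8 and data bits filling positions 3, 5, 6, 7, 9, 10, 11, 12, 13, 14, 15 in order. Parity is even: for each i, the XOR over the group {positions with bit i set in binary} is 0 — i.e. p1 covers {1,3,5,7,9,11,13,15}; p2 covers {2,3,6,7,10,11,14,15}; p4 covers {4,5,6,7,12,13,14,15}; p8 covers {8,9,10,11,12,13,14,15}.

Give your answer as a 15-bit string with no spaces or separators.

Place data at non-parity positions: p1 p2 0 p4 0 1 1 p8 1 0 1 0 1 0 0
p1 (pos 1,3,5,7,9,11,13,15): XOR of data positions = 0⊕0⊕1⊕1⊕1⊕1⊕0 = 0
p2 (pos 2,3,6,7,10,11,14,15): XOR of data positions = 0⊕1⊕1⊕0⊕1⊕0⊕0 = 1
p4 (pos 4,5,6,7,12,13,14,15): XOR of data positions = 0⊕1⊕1⊕0⊕1⊕0⊕0 = 1
p8 (pos 8,9,10,11,12,13,14,15): XOR of data positions = 1⊕0⊕1⊕0⊕1⊕0⊕0 = 1
Codeword: 010101111010100

010101111010100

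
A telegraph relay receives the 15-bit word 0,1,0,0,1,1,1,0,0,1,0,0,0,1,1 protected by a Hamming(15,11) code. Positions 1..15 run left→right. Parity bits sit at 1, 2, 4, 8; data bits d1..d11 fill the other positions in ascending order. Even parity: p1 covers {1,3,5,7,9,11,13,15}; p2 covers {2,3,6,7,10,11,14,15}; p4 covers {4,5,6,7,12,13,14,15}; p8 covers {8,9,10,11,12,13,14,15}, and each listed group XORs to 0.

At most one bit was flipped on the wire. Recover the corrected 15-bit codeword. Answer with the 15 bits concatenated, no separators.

s1 (pos 1,3,5,7,9,11,13,15): 0⊕0⊕1⊕1⊕0⊕0⊕0⊕1 = 1
s2 (pos 2,3,6,7,10,11,14,15): 1⊕0⊕1⊕1⊕1⊕0⊕1⊕1 = 0
s4 (pos 4,5,6,7,12,13,14,15): 0⊕1⊕1⊕1⊕0⊕0⊕1⊕1 = 1
s8 (pos 8,9,10,11,12,13,14,15): 0⊕0⊕1⊕0⊕0⊕0⊕1⊕1 = 1
Syndrome s8…s1 = 1101 → error at position 13.
Flip position 13: 010011100100011 → 010011100100111

010011100100111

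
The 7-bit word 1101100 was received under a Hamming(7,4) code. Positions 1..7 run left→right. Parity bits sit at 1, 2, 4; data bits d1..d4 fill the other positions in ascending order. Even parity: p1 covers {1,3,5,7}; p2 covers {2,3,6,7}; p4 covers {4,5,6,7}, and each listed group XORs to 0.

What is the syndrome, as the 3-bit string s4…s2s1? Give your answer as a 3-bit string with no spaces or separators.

s1 (pos 1,3,5,7): 1⊕0⊕1⊕0 = 0
s2 (pos 2,3,6,7): 1⊕0⊕0⊕0 = 1
s4 (pos 4,5,6,7): 1⊕1⊕0⊕0 = 0
Syndrome s4…s1 = 010 → error at position 2.

010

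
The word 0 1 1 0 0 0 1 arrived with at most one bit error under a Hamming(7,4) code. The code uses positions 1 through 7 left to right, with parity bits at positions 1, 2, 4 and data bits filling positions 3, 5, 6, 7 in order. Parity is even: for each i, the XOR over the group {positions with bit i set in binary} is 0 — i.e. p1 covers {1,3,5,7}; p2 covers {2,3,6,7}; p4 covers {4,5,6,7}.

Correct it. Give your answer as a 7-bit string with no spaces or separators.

s1 (pos 1,3,5,7): 0⊕1⊕0⊕1 = 0
s2 (pos 2,3,6,7): 1⊕1⊕0⊕1 = 1
s4 (pos 4,5,6,7): 0⊕0⊕0⊕1 = 1
Syndrome s4…s1 = 110 → error at position 6.
Flip position 6: 0110001 → 0110011

0110011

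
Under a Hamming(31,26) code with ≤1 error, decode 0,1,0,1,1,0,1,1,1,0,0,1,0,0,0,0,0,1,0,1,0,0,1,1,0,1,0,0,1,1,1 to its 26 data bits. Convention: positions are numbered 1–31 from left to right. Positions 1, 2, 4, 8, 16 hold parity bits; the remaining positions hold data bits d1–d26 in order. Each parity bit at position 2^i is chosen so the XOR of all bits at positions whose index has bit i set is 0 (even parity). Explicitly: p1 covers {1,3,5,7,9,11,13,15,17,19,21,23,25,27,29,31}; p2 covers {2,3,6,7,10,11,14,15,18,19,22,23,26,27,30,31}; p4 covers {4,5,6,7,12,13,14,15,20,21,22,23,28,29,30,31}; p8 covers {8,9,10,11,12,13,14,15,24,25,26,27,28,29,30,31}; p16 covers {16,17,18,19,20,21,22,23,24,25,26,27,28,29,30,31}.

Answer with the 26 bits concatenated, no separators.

s1 (pos 1,3,5,7,9,11,13,15,17,19,21,23,25,27,29,31): 0⊕0⊕1⊕1⊕1⊕0⊕0⊕0⊕0⊕0⊕0⊕1⊕0⊕0⊕1⊕1 = 0
s2 (pos 2,3,6,7,10,11,14,15,18,19,22,23,26,27,30,31): 1⊕0⊕0⊕1⊕0⊕0⊕0⊕0⊕1⊕0⊕0⊕1⊕1⊕0⊕1⊕1 = 1
s4 (pos 4,5,6,7,12,13,14,15,20,21,22,23,28,29,30,31): 1⊕1⊕0⊕1⊕1⊕0⊕0⊕0⊕1⊕0⊕0⊕1⊕0⊕1⊕1⊕1 = 1
s8 (pos 8,9,10,11,12,13,14,15,24,25,26,27,28,29,30,31): 1⊕1⊕0⊕0⊕1⊕0⊕0⊕0⊕1⊕0⊕1⊕0⊕0⊕1⊕1⊕1 = 0
s16 (pos 16,17,18,19,20,21,22,23,24,25,26,27,28,29,30,31): 0⊕0⊕1⊕0⊕1⊕0⊕0⊕1⊕1⊕0⊕1⊕0⊕0⊕1⊕1⊕1 = 0
Syndrome s16…s1 = 00110 → error at position 6.
Flip position 6: 0101101110010000010100110100111 → 0101111110010000010100110100111
Read data bits from positions 3,5,6,7,9,10,11,12,13,14,15,17,18,19,20,21,22,23,24,25,26,27,28,29,30,31: 01111001000010100110100111

01111001000010100110100111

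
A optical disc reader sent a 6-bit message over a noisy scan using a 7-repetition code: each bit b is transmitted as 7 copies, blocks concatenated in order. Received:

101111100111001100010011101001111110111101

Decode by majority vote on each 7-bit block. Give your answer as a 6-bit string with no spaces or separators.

Block 1 (1011111): 6 ones → 1
Block 2 (0011100): 3 ones → 0
Block 3 (1100010): 3 ones → 0
Block 4 (0111010): 4 ones → 1
Block 5 (0111111): 6 ones → 1
Block 6 (0111101): 5 ones → 1

100111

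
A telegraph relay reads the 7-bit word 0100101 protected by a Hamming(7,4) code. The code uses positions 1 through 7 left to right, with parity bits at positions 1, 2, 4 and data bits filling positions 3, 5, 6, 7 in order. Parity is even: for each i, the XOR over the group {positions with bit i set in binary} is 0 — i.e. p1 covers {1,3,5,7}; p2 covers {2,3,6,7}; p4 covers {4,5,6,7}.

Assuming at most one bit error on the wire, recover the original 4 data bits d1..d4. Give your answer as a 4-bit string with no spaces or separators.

0101

s1 (pos 1,3,5,7): 0⊕0⊕1⊕1 = 0
s2 (pos 2,3,6,7): 1⊕0⊕0⊕1 = 0
s4 (pos 4,5,6,7): 0⊕1⊕0⊕1 = 0
Syndrome s4…s1 = 000 → no error.
Read data bits from positions 3,5,6,7: 0101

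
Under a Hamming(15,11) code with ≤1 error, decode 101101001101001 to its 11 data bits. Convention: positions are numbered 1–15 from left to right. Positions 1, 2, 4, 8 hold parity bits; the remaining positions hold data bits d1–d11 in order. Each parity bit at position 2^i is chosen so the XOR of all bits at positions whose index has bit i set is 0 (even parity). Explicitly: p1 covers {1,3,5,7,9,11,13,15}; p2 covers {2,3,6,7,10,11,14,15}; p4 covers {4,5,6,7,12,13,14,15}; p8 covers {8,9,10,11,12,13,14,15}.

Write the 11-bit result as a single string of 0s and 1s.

s1 (pos 1,3,5,7,9,11,13,15): 1⊕1⊕0⊕0⊕1⊕0⊕0⊕1 = 0
s2 (pos 2,3,6,7,10,11,14,15): 0⊕1⊕1⊕0⊕1⊕0⊕0⊕1 = 0
s4 (pos 4,5,6,7,12,13,14,15): 1⊕0⊕1⊕0⊕1⊕0⊕0⊕1 = 0
s8 (pos 8,9,10,11,12,13,14,15): 0⊕1⊕1⊕0⊕1⊕0⊕0⊕1 = 0
Syndrome s8…s1 = 0000 → no error.
Read data bits from positions 3,5,6,7,9,10,11,12,13,14,15: 10101101001

10101101001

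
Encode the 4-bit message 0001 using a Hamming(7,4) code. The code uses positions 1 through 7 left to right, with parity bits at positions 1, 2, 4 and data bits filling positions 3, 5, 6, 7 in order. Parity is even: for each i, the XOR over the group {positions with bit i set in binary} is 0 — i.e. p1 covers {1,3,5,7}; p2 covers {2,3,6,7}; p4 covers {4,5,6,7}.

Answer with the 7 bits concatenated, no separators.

1101001

Place data at non-parity positions: p1 p2 0 p4 0 0 1
p1 (pos 1,3,5,7): XOR of data positions = 0⊕0⊕1 = 1
p2 (pos 2,3,6,7): XOR of data positions = 0⊕0⊕1 = 1
p4 (pos 4,5,6,7): XOR of data positions = 0⊕0⊕1 = 1
Codeword: 1101001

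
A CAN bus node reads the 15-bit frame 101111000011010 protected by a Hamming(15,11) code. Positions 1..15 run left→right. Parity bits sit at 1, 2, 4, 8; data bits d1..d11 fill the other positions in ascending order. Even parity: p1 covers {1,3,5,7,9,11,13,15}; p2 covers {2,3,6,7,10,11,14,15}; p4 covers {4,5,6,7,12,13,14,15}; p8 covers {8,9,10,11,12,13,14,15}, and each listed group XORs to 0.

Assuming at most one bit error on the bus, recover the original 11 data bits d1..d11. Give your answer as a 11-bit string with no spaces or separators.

11100010010

s1 (pos 1,3,5,7,9,11,13,15): 1⊕1⊕1⊕0⊕0⊕1⊕0⊕0 = 0
s2 (pos 2,3,6,7,10,11,14,15): 0⊕1⊕1⊕0⊕0⊕1⊕1⊕0 = 0
s4 (pos 4,5,6,7,12,13,14,15): 1⊕1⊕1⊕0⊕1⊕0⊕1⊕0 = 1
s8 (pos 8,9,10,11,12,13,14,15): 0⊕0⊕0⊕1⊕1⊕0⊕1⊕0 = 1
Syndrome s8…s1 = 1100 → error at position 12.
Flip position 12: 101111000011010 → 101111000010010
Read data bits from positions 3,5,6,7,9,10,11,12,13,14,15: 11100010010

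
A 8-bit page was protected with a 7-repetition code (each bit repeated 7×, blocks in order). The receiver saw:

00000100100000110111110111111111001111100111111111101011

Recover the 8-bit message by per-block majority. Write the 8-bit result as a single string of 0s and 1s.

00111111

Block 1 (0000010): 1 one → 0
Block 2 (0100000): 1 one → 0
Block 3 (1101111): 6 ones → 1
Block 4 (1011111): 6 ones → 1
Block 5 (1111001): 5 ones → 1
Block 6 (1111001): 5 ones → 1
Block 7 (1111111): 7 ones → 1
Block 8 (1101011): 5 ones → 1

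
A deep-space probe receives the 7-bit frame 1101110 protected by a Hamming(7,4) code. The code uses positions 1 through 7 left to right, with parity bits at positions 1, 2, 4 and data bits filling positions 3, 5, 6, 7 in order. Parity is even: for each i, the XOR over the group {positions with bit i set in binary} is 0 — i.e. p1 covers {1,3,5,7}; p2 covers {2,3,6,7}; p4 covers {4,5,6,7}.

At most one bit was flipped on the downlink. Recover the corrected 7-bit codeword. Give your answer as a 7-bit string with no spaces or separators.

1100110

s1 (pos 1,3,5,7): 1⊕0⊕1⊕0 = 0
s2 (pos 2,3,6,7): 1⊕0⊕1⊕0 = 0
s4 (pos 4,5,6,7): 1⊕1⊕1⊕0 = 1
Syndrome s4…s1 = 100 → error at position 4.
Flip position 4: 1101110 → 1100110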